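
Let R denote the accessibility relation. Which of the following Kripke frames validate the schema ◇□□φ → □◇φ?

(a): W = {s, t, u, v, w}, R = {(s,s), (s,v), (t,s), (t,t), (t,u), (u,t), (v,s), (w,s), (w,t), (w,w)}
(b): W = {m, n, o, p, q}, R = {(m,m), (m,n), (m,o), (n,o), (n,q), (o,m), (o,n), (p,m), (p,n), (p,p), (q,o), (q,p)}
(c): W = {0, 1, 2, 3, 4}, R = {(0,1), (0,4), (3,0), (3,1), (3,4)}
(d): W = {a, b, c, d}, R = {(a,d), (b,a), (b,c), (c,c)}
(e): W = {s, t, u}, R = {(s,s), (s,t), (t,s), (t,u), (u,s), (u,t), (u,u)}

Frame correspondent (Sahlqvist): ∀x ∀y ∀z ((xRy ∧ xRz) → ∃w (yR²w ∧ zRw)) — i.e. a generalized confluence (Geach) condition.
(a): fails — tRs, tRu but no w* with sR²w* and uRw*.
(b): condition met.
(c): fails — 0R1, 0R1 but no w with 1R²w and 1Rw.
(d): fails — aRd, aRd but no w with dR²w and dRw.
(e): condition met.
Valid on: (b), (e).

(b), (e)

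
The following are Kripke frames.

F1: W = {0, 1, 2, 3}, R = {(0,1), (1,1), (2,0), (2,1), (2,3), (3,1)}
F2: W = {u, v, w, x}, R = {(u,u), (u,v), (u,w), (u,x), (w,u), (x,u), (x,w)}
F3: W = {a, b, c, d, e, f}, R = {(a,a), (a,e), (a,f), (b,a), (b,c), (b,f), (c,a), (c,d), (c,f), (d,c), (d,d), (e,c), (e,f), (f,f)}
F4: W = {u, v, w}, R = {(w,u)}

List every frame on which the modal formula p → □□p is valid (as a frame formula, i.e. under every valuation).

This is the axiom for a generalized confluence (Geach) condition; its first-order frame correspondent is ∀x ∀z (xR²z → ∃w (x = w ∧ z = w)).
F1: fails — 0R²1 but 0 ≠ 1.
F2: fails — uR²v but u ≠ v.
F3: fails — aR²c but a ≠ c.
F4: holds.
Valid on: F4.

F4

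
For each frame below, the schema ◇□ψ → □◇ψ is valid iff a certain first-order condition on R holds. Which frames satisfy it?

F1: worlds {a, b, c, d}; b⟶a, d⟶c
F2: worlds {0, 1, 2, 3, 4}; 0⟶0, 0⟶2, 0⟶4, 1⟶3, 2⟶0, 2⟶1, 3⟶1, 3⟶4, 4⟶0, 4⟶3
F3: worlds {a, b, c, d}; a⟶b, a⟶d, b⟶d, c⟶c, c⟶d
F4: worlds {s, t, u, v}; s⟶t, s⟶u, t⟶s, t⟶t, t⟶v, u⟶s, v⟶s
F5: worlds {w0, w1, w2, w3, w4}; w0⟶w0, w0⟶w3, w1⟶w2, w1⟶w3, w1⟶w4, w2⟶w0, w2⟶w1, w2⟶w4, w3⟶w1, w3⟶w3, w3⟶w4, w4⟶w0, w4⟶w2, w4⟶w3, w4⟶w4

F5

Frame correspondent (Sahlqvist): ∀x ∀y ∀z (Rxy ∧ Rxz → ∃w (Ryw ∧ Rzw)) — i.e. convergence.
F1: fails — Rba and Rba but a and a have no common successor.
F2: fails — R20 and R21 but 0 and 1 have no common successor.
F3: fails — Rab and Rad but b and d have no common successor.
F4: fails — Rtv and Rts but v and s have no common successor.
F5: ✓.
Valid on: F5.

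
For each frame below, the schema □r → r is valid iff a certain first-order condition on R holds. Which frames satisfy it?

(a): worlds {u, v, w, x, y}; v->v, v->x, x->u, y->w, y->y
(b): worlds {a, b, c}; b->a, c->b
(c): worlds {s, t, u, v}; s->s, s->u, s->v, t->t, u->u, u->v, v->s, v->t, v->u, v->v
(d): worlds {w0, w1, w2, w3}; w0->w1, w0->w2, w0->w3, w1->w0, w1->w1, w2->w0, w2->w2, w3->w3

Frame correspondent (Sahlqvist): ∀x Rxx — i.e. reflexivity.
(a): fails — world u does not see itself.
(b): fails — world a does not see itself.
(c): ✓.
(d): fails — world w0 does not see itself.

(c)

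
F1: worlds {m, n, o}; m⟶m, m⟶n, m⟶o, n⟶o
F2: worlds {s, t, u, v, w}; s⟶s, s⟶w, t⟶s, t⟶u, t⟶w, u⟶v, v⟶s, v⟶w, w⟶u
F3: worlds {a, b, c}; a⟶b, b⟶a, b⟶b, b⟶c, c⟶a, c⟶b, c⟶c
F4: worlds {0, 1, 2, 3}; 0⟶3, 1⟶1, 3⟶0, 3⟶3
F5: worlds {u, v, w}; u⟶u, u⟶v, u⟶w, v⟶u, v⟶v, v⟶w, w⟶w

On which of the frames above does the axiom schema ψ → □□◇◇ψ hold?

F3, F4

Frame correspondent (Sahlqvist): ∀x ∀z (xR²z → ∃w (x = w ∧ zR²w)) — i.e. a generalized confluence (Geach) condition.
F1: fails — mR²n but no w with m=w and nR²w.
F2: fails — sR²w but no w* with s=w* and wR²w*.
F3: holds.
F4: holds.
F5: fails — uR²w but no t with u=t and wR²t.
Valid on: F3, F4.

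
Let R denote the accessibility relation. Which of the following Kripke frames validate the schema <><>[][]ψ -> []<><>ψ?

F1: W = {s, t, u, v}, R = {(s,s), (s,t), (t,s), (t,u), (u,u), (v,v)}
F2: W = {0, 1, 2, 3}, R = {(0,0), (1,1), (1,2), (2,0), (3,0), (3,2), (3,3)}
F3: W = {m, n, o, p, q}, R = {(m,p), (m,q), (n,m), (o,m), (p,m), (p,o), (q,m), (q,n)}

The schema corresponds to a generalized confluence (Geach) condition: forall x forall y forall z ((x R^2 y & xRz) -> exists w (y R^2 w & z R^2 w)).
F1: holds.
F2: holds.
F3: fails — pR²m, pRo but no w with mR²w and oR²w.
Valid on: F1, F2.

F1, F2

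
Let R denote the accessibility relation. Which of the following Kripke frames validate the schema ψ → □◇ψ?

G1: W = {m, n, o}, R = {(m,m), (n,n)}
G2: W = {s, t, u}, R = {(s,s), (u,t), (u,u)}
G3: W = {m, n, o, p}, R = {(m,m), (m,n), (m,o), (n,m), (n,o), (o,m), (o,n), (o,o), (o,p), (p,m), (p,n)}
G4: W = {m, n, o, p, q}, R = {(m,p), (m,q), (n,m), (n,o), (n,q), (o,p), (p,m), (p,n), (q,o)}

G1

This is the axiom for symmetry; its first-order frame correspondent is ∀x ∀y (Rxy → Ryx).
G1: condition met.
G2: fails — Rut but not Rtu.
G3: fails — Rop but not Rpo.
G4: fails — Rop but not Rpo.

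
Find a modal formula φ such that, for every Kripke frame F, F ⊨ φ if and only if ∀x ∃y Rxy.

□p → ◇p

A defining formula is □p → ◇p (the D axiom).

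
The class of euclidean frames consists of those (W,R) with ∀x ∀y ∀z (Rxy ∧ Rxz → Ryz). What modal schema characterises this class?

◇s → □◇s

A defining formula is ◇s → □◇s (the 5 axiom).
Suppose ◇s→□◇s is valid. Take Rxy, Rxz and set V(s)={y}. Then ◇s at x, so □◇s at x, so ◇s at z, so some w with Rzw has s; w=y, i.e. Rzy. By symmetry of the argument, Ryz.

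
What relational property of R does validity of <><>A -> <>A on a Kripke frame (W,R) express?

This is a form of the 4 axiom.
Its frame correspondent is transitivity — forall x forall y forall z (Rxy & Ryz -> Rxz).

transitivity: forall x forall y forall z (Rxy & Ryz -> Rxz)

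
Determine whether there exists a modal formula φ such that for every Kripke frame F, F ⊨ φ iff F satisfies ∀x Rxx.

Yes: it is reflexivity, defined by the T schema □p → p.
Suppose □p→p is valid. At any x set V(p)={w : Rxw}. Then □p holds at x, so p holds at x, i.e. Rxx.

Definable; □p → p defines it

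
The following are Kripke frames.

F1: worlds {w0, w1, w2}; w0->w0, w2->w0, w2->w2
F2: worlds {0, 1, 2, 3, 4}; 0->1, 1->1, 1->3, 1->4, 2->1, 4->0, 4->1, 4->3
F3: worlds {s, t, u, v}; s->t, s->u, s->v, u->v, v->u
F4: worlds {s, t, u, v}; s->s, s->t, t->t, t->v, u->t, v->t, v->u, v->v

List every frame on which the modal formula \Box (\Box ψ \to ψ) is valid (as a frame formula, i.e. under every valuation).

F1

Frame correspondent (Sahlqvist): \forall x \forall y (Rxy \to Ryy) — i.e. shift-reflexivity.
F1: holds.
F2: fails — R43 but not R33.
F3: fails — Ruv but not Rvv.
F4: fails — Rvu but not Ruu.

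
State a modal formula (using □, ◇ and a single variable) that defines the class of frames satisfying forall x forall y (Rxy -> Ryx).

A defining formula is q → □◇q (the B axiom).

q → □◇q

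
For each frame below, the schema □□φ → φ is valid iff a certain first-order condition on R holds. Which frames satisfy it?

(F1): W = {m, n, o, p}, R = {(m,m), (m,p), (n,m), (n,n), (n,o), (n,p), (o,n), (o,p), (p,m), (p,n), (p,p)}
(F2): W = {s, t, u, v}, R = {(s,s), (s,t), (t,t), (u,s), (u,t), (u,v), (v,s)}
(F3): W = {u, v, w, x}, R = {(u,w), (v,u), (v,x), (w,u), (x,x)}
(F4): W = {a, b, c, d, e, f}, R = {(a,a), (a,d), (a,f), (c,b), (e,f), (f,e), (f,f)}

The schema corresponds to a generalized confluence (Geach) condition: ∀x ∃w (xR²w ∧ x = w).
(F1): ✓.
(F2): fails — at u but no w with uR²w and u=w.
(F3): fails — at v but no t with vR²t and v=t.
(F4): fails — at b but no w with bR²w and b=w.
Valid on: (F1).

(F1)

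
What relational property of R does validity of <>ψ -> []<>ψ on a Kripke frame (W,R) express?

the Euclidean property: forall x forall y forall z (Rxy & Rxz -> Ryz)

Suppose ◇ψ→□◇ψ is valid. Take Rxy, Rxz and set V(ψ)={y}. Then ◇ψ at x, so □◇ψ at x, so ◇ψ at z, so some w with Rzw has ψ; w=y, i.e. Rzy. By symmetry of the argument, Ryz.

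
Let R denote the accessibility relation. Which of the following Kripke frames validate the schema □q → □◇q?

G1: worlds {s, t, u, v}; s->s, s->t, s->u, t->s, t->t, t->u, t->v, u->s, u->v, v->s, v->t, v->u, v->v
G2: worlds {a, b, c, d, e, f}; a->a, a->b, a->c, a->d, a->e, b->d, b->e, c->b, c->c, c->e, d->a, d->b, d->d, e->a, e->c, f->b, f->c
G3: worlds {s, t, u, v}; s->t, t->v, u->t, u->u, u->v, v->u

This is the axiom for a generalized confluence (Geach) condition; its first-order frame correspondent is ∀x ∀z (xRz → ∃w (xRw ∧ zRw)).
G1: ✓.
G2: fails — bRe but no w with bRw and eRw.
G3: fails — sRt but no w with sRw and tRw.
Valid on: G1.

G1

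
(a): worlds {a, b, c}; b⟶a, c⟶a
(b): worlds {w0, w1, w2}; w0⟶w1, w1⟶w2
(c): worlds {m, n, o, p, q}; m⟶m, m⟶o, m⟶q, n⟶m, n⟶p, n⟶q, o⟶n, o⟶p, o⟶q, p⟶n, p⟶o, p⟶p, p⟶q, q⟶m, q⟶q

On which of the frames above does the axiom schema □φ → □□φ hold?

This is the axiom for transitivity; its first-order frame correspondent is ∀x ∀y ∀z (Rxy ∧ Ryz → Rxz).
(a): condition met.
(b): fails — Rw0w1 and Rw1w2 but not Rw0w2.
(c): fails — Ron and Rnm but not Rom.
Valid on: (a).

(a)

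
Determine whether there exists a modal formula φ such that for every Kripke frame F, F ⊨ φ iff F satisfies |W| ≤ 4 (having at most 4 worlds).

Not modally definable

Modal frame validity is preserved under disjoint unions.
Any modal formula valid on each of 5 disjoint one-world frames is valid on their disjoint union (validity is preserved under disjoint unions). Each one-world frame has |W|=1≤4, but the union has |W|=5.
Hence having at most 4 worlds is not modally definable.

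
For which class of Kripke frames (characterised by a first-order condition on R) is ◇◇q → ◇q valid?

transitivity: ∀x ∀y ∀z (Rxy ∧ Ryz → Rxz)

Equivalently (dual form): □q → □□q.
Suppose □q→□□q is valid. Take Rxy, Ryz and set V(q)={w : Rxw}. Then □q at x, so □□q at x, so □q at y, so q at z, i.e. Rxz.
The converse is a direct semantic check.
Frame condition: ∀x ∀y ∀z (Rxy ∧ Ryz → Rxz).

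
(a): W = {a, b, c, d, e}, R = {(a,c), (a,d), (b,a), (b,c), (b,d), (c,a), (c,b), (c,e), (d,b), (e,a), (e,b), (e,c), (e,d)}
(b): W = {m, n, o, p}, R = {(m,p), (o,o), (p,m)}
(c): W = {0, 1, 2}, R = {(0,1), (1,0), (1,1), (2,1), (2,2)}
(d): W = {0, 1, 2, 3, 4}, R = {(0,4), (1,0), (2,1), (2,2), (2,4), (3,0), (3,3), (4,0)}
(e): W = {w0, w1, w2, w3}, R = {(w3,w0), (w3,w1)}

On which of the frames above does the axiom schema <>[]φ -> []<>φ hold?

(b), (c)

This is the axiom for convergence; its first-order frame correspondent is forall x forall y forall z (Rxy & Rxz -> exists w (Ryw & Rzw)).
(a): fails — Rbc and Rba but c and a have no common successor.
(b): ✓.
(c): ✓.
(d): fails — R22 and R21 but 2 and 1 have no common successor.
(e): fails — Rw3w1 and Rw3w1 but w1 and w1 have no common successor.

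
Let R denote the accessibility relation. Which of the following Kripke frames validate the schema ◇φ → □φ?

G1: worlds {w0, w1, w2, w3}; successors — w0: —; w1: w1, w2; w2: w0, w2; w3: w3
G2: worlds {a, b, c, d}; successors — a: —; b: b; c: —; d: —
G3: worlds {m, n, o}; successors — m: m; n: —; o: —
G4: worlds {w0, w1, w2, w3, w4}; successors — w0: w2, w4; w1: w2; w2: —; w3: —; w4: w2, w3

G2, G3

The schema corresponds to partial functionality: ∀x ∀y ∀z (Rxy ∧ Rxz → y = z).
G1: fails — w1 sees both w1 and w2.
G2: satisfies the condition.
G3: satisfies the condition.
G4: fails — w0 sees both w2 and w4.
Valid on: G2, G3.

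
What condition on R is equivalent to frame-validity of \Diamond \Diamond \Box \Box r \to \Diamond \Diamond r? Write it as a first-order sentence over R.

\forall x \forall y (x R^2 y \to \exists w (y R^2 w \wedge x R^2 w))

This is a Sahlqvist (Geach-type) schema ◇^2□^2r → □^0◇^2r.
Minimal-valuation argument: fix x; take any y with xR^2y and any z with xR^0z. Set V(r) to the set of worlds R-reachable from y in exactly 2 steps. Then □^2r holds at y, so the antecedent holds at x; validity forces ◇^2r at z, giving a w with zR^2w and yR^2w.
First-order correspondent: \forall x \forall y (x R^2 y \to \exists w (y R^2 w \wedge x R^2 w)).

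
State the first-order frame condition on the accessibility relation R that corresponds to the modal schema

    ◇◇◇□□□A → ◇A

This is a Sahlqvist (Geach-type) schema ◇^3□^3A → □^0◇^1A.
First-order correspondent: ∀x ∀y (xR³y → ∃w (yR³w ∧ xRw)).

∀x ∀y (xR³y → ∃w (yR³w ∧ xRw))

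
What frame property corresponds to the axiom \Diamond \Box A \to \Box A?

The Euclidean property

This is frame-equivalent to ◇A → □◇A (substitute ¬A for A and contrapose).
Suppose ◇A→□◇A is valid. Take Rxy, Rxz and set V(A)={y}. Then ◇A at x, so □◇A at x, so ◇A at z, so some w with Rzw has A; w=y, i.e. Rzy. By symmetry of the argument, Ryz.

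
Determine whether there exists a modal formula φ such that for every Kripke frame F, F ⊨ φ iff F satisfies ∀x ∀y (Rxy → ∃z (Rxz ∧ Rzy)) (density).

Yes — defined by □□r → □r

This is a Sahlqvist condition; the C4 axiom □□r → □r defines it.
Suppose □□r→□r is valid. Take Rxy and set V(r)={w : xR²w}. Then □□r at x, so □r at x, so r at y, i.e. ∃z(Rxz∧Rzy).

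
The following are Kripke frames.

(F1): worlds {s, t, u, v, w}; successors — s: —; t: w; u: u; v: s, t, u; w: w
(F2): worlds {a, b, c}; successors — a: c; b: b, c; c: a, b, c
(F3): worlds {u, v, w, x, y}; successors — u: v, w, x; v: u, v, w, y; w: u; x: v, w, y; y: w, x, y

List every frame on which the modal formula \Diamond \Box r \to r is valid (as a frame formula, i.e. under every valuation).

(F2)

Frame correspondent (Sahlqvist): \forall x \forall y (xRy \to \exists w (yRw \wedge x = w)) — i.e. a generalized confluence (Geach) condition.
(F1): fails — tRw but no w* with wRw* and t=w*.
(F2): holds.
(F3): fails — uRx but no t with xRt and u=t.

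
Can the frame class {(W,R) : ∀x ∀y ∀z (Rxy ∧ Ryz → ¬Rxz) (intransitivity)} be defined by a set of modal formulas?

Any modally definable frame class is closed under surjective bounded morphisms.
The 3-cycle (worlds 0,1,2 with 0→1→2→0) is intransitive. Mapping every world to a single reflexive point • is a surjective bounded morphism; the reflexive point is not intransitive (R••∧R•• but R••).
Hence intransitivity is not modally definable.

Not definable by any modal formula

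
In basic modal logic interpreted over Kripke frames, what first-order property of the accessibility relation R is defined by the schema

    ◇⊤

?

seriality

◇⊤ holds at w iff w has a successor, so frame-validity of ◇⊤ is exactly seriality. Equivalently via □p → ◇p:
Suppose □p→◇p is valid. At any x set V(p)=W. Then □p at x, so ◇p at x, so x has a successor.
Conversely, on a frame with seriality the schema holds at every world under every valuation.
So the correspondent is seriality.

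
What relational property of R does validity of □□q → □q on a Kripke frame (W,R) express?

density: ∀x ∀y (Rxy → ∃z (Rxz ∧ Rzy))

Suppose □□q→□q is valid. Take Rxy and set V(q)={w : xR²w}. Then □□q at x, so □q at x, so q at y, i.e. ∃z(Rxz∧Rzy).
The converse is a direct semantic check.
Frame condition: ∀x ∀y (Rxy → ∃z (Rxz ∧ Rzy)).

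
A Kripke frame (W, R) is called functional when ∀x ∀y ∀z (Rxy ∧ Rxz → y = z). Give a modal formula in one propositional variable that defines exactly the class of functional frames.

The condition is partial functionality. The CD schema ◇q → □q defines it.
Suppose ◇q→□q is valid. Take Rxy, Rxz and set V(q)={y}. Then ◇q at x, so □q at x, so q at z, i.e. z=y.

◇q → □q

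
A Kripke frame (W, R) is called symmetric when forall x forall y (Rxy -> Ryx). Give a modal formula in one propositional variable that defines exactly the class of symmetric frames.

p → □◇p

This is symmetry; the standard corresponding axiom is B: p → □◇p.
Suppose p→□◇p is valid. Take Rxy and set V(p)={x}. Then p at x, so □◇p at x, so ◇p at y, so some z with Ryz has p; z=x, i.e. Ryx.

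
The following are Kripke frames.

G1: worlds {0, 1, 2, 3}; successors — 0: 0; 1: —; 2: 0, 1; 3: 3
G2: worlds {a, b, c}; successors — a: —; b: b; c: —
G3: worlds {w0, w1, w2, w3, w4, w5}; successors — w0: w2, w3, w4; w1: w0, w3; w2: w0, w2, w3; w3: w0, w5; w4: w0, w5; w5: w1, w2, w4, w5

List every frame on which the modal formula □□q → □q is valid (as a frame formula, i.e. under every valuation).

This is the axiom for density; its first-order frame correspondent is ∀x ∀y (Rxy → ∃z (Rxz ∧ Rzy)).
G1: fails — R21 but no z with R2z and Rz1.
G2: satisfies the condition.
G3: fails — Rw0w4 but no z with Rw0z and Rzw4.
Valid on: G2.

G2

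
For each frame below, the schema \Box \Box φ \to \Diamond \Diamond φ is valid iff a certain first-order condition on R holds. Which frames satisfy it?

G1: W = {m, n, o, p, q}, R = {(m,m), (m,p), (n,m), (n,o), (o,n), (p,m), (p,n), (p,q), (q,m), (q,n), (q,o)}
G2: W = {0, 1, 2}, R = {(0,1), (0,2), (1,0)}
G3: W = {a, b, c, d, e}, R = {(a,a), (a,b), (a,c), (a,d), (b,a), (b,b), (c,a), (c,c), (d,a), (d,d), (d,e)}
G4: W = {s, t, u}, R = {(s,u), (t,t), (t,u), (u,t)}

G1, G4

Frame correspondent (Sahlqvist): \forall x \exists w (x R^2 w \wedge x R^2 w) — i.e. a generalized confluence (Geach) condition.
G1: holds.
G2: fails — at 2 but no w with 2R²w and 2R²w.
G3: fails — at e but no w with eR²w and eR²w.
G4: holds.
Valid on: G1, G4.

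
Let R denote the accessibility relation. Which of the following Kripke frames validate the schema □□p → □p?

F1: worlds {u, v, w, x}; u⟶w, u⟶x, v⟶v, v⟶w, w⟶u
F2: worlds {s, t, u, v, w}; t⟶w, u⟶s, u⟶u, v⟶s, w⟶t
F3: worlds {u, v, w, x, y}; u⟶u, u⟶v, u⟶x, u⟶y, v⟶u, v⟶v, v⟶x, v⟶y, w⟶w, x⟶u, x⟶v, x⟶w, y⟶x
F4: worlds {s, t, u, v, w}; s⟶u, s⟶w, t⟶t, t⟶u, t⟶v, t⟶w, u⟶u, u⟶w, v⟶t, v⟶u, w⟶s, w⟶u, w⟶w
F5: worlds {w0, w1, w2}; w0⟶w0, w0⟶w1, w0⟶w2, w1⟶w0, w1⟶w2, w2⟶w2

F4, F5

The schema corresponds to density: ∀x ∀y (Rxy → ∃z (Rxz ∧ Rzy)).
F1: fails — Ruw but no z with Ruz and Rzw.
F2: fails — Rwt but no z with Rwz and Rzt.
F3: fails — Ryx but no z with Ryz and Rzx.
F4: satisfies the condition.
F5: satisfies the condition.
Valid on: F4, F5.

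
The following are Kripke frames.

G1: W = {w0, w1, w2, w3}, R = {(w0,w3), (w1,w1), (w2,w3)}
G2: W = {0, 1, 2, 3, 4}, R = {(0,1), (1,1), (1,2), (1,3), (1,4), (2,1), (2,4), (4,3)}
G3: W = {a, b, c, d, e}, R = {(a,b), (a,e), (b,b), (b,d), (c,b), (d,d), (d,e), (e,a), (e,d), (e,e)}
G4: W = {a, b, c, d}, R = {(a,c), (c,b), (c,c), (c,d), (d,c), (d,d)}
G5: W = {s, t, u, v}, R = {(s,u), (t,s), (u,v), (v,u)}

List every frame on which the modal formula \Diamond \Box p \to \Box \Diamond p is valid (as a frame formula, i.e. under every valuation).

This is the axiom for convergence; its first-order frame correspondent is \forall x \forall y \forall z (Rxy \wedge Rxz \to \exists w (Ryw \wedge Rzw)).
G1: fails — Rw0w3 and Rw0w3 but w3 and w3 have no common successor.
G2: fails — R12 and R14 but 2 and 4 have no common successor.
G3: ✓.
G4: fails — Rcc and Rcb but c and b have no common successor.
G5: ✓.
Valid on: G3, G5.

G3, G5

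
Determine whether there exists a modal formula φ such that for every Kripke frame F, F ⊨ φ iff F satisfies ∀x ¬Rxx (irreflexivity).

No

If a class were modally definable it would be closed under surjective bounded morphisms (Goldblatt–Thomason).
The 4-cycle (worlds 0,1,2,3 with 0→1→2→3→0) is irreflexive, and the map sending every world to a single reflexive point • is a surjective bounded morphism (forth: every edge maps to (•,•); back: every world has a successor). So any modal formula valid on the 4-cycle is also valid on the reflexive point, which is not irreflexive.
So no modal formula (or set of formulas) defines exactly the irreflexive frames.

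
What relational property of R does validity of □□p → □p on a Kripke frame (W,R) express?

This is the C4 axiom.
It corresponds to density: ∀x ∀y (Rxy → ∃z (Rxz ∧ Rzy)).

density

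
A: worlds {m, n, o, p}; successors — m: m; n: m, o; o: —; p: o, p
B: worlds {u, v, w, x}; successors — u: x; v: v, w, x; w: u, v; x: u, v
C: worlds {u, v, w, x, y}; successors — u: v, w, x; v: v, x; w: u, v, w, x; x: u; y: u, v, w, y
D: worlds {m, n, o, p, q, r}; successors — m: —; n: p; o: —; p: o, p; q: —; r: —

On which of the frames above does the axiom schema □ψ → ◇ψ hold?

B, C

The schema corresponds to seriality: ∀x ∃y Rxy.
A: fails — world o has no successor.
B: satisfies the condition.
C: satisfies the condition.
D: fails — world m has no successor.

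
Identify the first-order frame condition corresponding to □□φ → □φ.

density: ∀x ∀y (Rxy → ∃z (Rxz ∧ Rzy))

Suppose □□φ→□φ is valid. Take Rxy and set V(φ)={w : xR²w}. Then □□φ at x, so □φ at x, so φ at y, i.e. ∃z(Rxz∧Rzy).
Conversely, any frame satisfying ∀x ∀y (Rxy → ∃z (Rxz ∧ Rzy)) validates the schema.
Frame condition: ∀x ∀y (Rxy → ∃z (Rxz ∧ Rzy)).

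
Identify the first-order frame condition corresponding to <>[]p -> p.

symmetry

Equivalently (dual form): p → □◇p.
Suppose p→□◇p is valid. Take Rxy and set V(p)={x}. Then p at x, so □◇p at x, so ◇p at y, so some z with Ryz has p; z=x, i.e. Ryx.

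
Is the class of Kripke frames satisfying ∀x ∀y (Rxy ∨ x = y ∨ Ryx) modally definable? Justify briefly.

No — not modally definable

Any modally definable frame class is closed under disjoint unions.
Take 4 disjoint single-world reflexive frames: each is trivially connected, but their disjoint union has 4 worlds with no edge between distinct components, so it is not connected.
Hence connectedness of R is not modally definable.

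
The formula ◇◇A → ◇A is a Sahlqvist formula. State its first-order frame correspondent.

transitivity: ∀x ∀y ∀z (Rxy ∧ Ryz → Rxz)

Replacing A by ¬A and contraposing gives the equivalent schema □A → □□A.
Suppose □A→□□A is valid. Take Rxy, Ryz and set V(A)={w : Rxw}. Then □A at x, so □□A at x, so □A at y, so A at z, i.e. Rxz.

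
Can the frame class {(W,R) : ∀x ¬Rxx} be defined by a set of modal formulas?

Not modally definable

If a class were modally definable it would be closed under surjective bounded morphisms (Goldblatt–Thomason).
The 4-cycle (worlds 0,1,2,3 with 0→1→2→3→0) is irreflexive, and the map sending every world to a single reflexive point • is a surjective bounded morphism (forth: every edge maps to (•,•); back: every world has a successor). So any modal formula valid on the 4-cycle is also valid on the reflexive point, which is not irreflexive.
Hence irreflexivity is not modally definable.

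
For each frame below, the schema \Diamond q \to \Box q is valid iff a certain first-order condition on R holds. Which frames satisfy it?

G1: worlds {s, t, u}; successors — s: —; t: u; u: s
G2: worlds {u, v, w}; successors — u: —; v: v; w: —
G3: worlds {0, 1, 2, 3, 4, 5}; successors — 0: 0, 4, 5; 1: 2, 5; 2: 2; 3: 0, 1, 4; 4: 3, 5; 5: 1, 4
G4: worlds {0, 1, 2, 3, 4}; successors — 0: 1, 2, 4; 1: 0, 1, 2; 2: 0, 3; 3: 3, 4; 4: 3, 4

The schema corresponds to partial functionality: \forall x \forall y \forall z (Rxy \wedge Rxz \to y = z).
G1: satisfies the condition.
G2: satisfies the condition.
G3: fails — 0 sees both 0 and 4.
G4: fails — 0 sees both 1 and 2.

G1, G2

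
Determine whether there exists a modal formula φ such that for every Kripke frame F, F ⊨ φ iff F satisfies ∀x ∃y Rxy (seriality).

The condition is seriality. A defining modal formula is □p → ◇p.
Suppose □p→◇p is valid. At any x set V(p)=W. Then □p at x, so ◇p at x, so x has a successor.

Yes, by □p → ◇p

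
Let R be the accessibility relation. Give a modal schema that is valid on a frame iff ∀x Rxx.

□r → r

A defining formula is □r → r (the T axiom).
Suppose □r→r is valid. At any x set V(r)={w : Rxw}. Then □r holds at x, so r holds at x, i.e. Rxx.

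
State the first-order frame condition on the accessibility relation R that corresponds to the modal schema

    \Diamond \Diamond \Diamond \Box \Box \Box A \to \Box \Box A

This is a Sahlqvist (Geach-type) schema ◇^3□^3A → □^2◇^0A.
Minimal-valuation argument: fix x; take any y with xR^3y and any z with xR^2z. Set V(A) to the set of worlds R-reachable from y in exactly 3 steps. Then □^3A holds at y, so the antecedent holds at x; validity forces ◇^0A at z, giving a w with zR^0w and yR^3w.
First-order correspondent: \forall x \forall y \forall z ((x R^3 y \wedge x R^2 z) \to \exists w (y R^3 w \wedge z = w)).

\forall x \forall y \forall z ((x R^3 y \wedge x R^2 z) \to \exists w (y R^3 w \wedge z = w))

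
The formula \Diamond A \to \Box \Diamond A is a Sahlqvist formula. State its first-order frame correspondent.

The Euclidean property

Suppose ◇A→□◇A is valid. Take Rxy, Rxz and set V(A)={y}. Then ◇A at x, so □◇A at x, so ◇A at z, so some w with Rzw has A; w=y, i.e. Rzy. By symmetry of the argument, Ryz.
Conversely, any frame satisfying \forall x \forall y \forall z (Rxy \wedge Rxz \to Ryz) validates the schema.
So the correspondent is the Euclidean property.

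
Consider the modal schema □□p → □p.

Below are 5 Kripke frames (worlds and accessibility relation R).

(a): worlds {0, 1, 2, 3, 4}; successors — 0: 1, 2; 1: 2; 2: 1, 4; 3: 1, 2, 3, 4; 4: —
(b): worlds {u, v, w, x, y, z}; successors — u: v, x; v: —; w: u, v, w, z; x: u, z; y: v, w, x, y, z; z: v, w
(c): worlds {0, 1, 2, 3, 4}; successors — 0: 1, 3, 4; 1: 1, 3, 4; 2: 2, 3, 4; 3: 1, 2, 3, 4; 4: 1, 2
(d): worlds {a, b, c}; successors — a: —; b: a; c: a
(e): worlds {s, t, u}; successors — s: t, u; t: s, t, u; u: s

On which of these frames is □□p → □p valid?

(c)

Frame correspondent (Sahlqvist): ∀x ∀y (Rxy → ∃z (Rxz ∧ Rzy)) — i.e. density.
(a): fails — R12 but no z with R1z and Rz2.
(b): fails — Ruv but no t with Rut and Rtv.
(c): satisfies the condition.
(d): fails — Rca but no z with Rcz and Rza.
(e): fails — Rus but no z with Ruz and Rzs.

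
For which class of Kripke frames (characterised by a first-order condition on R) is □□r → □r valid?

This schema is the C4 axiom.
Its frame correspondent is density — ∀x ∀y (Rxy → ∃z (Rxz ∧ Rzy)).

Density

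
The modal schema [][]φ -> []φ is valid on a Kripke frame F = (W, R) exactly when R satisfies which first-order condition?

This schema is the C4 axiom.
It corresponds to density: forall x forall y (Rxy -> exists z (Rxz & Rzy)).

density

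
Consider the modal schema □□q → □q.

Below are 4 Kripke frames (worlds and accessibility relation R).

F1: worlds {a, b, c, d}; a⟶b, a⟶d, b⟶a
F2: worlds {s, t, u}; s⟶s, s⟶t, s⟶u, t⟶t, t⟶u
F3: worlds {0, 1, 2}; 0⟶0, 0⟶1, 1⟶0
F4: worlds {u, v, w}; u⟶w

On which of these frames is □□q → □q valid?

F2, F3

This is the axiom for density; its first-order frame correspondent is ∀x ∀y (Rxy → ∃z (Rxz ∧ Rzy)).
F1: fails — Rad but no z with Raz and Rzd.
F2: satisfies the condition.
F3: satisfies the condition.
F4: fails — Ruw but no z with Ruz and Rzw.
Valid on: F2, F3.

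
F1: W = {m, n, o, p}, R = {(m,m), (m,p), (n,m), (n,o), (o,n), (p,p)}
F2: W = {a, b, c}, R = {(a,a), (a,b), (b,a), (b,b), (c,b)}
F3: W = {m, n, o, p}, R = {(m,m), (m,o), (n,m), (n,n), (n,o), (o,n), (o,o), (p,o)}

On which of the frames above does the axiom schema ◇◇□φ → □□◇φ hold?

F2, F3

This is the axiom for a generalized confluence (Geach) condition; its first-order frame correspondent is ∀x ∀y ∀z ((xR²y ∧ xR²z) → ∃w (yRw ∧ zRw)).
F1: fails — nR²n, nR²p but no w with nRw and pRw.
F2: condition met.
F3: condition met.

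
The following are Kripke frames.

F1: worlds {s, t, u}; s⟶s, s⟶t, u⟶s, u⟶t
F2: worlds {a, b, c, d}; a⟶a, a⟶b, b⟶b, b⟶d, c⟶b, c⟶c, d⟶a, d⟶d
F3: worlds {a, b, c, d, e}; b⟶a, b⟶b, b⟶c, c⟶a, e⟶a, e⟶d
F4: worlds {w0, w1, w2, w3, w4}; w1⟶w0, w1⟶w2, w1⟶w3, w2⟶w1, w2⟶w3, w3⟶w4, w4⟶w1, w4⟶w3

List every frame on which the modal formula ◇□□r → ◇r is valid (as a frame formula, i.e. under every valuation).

F2

Frame correspondent (Sahlqvist): ∀x ∀y (xRy → ∃w (yR²w ∧ xRw)) — i.e. a generalized confluence (Geach) condition.
F1: fails — sRt but no w with tR²w and sRw.
F2: ✓.
F3: fails — bRa but no w with aR²w and bRw.
F4: fails — w1Rw0 but no w with w0R²w and w1Rw.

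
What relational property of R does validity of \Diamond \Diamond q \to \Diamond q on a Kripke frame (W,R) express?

transitivity

This schema is equivalent to the 4 axiom □q → □□q.
Its frame correspondent is transitivity — \forall x \forall y \forall z (Rxy \wedge Ryz \to Rxz).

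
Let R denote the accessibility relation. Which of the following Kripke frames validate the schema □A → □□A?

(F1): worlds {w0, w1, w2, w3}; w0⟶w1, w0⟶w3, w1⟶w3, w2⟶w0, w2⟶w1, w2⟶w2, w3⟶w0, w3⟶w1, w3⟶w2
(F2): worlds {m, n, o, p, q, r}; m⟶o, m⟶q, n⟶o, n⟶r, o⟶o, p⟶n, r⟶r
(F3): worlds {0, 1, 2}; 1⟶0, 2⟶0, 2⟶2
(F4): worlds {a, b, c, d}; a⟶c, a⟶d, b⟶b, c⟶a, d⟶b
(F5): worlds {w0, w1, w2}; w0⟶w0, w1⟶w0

(F3), (F5)

The schema corresponds to transitivity: ∀x ∀y ∀z (Rxy ∧ Ryz → Rxz).
(F1): fails — Rw3w1 and Rw1w3 but not Rw3w3.
(F2): fails — Rpn and Rnr but not Rpr.
(F3): ✓.
(F4): fails — Rac and Rca but not Raa.
(F5): ✓.
Valid on: (F3), (F5).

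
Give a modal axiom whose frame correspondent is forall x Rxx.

The condition is reflexivity. The T schema □q → q defines it.
Suppose □q→q is valid. At any x set V(q)={w : Rxw}. Then □q holds at x, so q holds at x, i.e. Rxx.

□q → q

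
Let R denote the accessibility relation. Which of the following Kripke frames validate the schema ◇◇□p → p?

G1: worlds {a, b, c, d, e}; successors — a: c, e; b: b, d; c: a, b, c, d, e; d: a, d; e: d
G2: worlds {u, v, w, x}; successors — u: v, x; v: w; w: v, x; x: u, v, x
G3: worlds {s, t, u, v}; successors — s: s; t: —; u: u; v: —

The schema corresponds to a generalized confluence (Geach) condition: ∀x ∀y (xR²y → ∃w (yRw ∧ x = w)).
G1: fails — aR²a but no w with aRw and a=w.
G2: fails — uR²u but no t with uRt and u=t.
G3: holds.
Valid on: G3.

G3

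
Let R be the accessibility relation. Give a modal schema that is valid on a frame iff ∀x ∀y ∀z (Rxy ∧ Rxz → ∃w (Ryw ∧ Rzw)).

This is convergence; the standard corresponding axiom is .2: ◇□r → □◇r.
Suppose ◇□r→□◇r is valid. Take Rxy, Rxz and set V(r)={w : Ryw}. Then □r at y so ◇□r at x, so □◇r at x, so ◇r at z, giving w with Rzw and Ryw.

◇□r → □◇r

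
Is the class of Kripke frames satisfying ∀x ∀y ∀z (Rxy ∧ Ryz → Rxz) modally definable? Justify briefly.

Yes — defined by □q → □□q

This is a Sahlqvist condition; the 4 axiom □q → □□q defines it.
Suppose □q→□□q is valid. Take Rxy, Ryz and set V(q)={w : Rxw}. Then □q at x, so □□q at x, so □q at y, so q at z, i.e. Rxz.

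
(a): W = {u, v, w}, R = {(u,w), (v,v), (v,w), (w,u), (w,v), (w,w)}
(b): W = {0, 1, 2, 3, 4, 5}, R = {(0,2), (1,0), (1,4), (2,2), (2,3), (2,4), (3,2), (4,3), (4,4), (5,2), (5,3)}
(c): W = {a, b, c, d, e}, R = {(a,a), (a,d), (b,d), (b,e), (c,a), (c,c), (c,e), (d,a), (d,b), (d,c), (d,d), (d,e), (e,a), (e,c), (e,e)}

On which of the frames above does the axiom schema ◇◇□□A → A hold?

(a)

Frame correspondent (Sahlqvist): ∀x ∀y (xR²y → ∃w (yR²w ∧ x = w)) — i.e. a generalized confluence (Geach) condition.
(a): condition met.
(b): fails — 0R²2 but no w with 2R²w and 0=w.
(c): fails — bR²c but no w with cR²w and b=w.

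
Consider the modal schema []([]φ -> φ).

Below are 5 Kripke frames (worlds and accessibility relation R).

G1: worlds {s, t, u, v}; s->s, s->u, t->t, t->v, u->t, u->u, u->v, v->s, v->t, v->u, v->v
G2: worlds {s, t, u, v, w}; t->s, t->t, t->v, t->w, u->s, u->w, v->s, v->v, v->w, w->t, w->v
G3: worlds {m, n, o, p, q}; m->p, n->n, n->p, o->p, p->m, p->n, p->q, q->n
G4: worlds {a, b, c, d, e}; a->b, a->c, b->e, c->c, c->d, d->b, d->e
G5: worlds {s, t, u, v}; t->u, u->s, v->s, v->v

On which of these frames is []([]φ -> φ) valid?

G1

Frame correspondent (Sahlqvist): forall x forall y (Rxy -> Ryy) — i.e. shift-reflexivity.
G1: condition met.
G2: fails — Ruw but not Rww.
G3: fails — Rop but not Rpp.
G4: fails — Rde but not Ree.
G5: fails — Rus but not Rss.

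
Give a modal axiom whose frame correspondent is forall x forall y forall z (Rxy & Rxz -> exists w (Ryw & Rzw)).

◇□s → □◇s

The condition is convergence. The .2 schema ◇□s → □◇s defines it.
Suppose ◇□s→□◇s is valid. Take Rxy, Rxz and set V(s)={w : Ryw}. Then □s at y so ◇□s at x, so □◇s at x, so ◇s at z, giving w with Rzw and Ryw.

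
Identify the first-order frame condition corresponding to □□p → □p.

density

Suppose □□p→□p is valid. Take Rxy and set V(p)={w : xR²w}. Then □□p at x, so □p at x, so p at y, i.e. ∃z(Rxz∧Rzy).
The converse is a direct semantic check.
So the correspondent is density.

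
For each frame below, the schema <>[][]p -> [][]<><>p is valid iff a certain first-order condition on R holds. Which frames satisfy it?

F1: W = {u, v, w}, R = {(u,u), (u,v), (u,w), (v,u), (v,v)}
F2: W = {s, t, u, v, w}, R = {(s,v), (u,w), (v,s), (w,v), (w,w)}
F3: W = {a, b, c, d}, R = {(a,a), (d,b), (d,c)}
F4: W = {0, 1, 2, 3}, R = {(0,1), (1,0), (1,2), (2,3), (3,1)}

Frame correspondent (Sahlqvist): forall x forall y forall z ((xRy & x R^2 z) -> exists w (y R^2 w & z R^2 w)) — i.e. a generalized confluence (Geach) condition.
F1: fails — uRu, uR²w but no t with uR²t and wR²t.
F2: fails — sRv, sR²s but no w* with vR²w* and sR²w*.
F3: holds.
F4: fails — 0R1, 0R²0 but no w with 1R²w and 0R²w.
Valid on: F3.

F3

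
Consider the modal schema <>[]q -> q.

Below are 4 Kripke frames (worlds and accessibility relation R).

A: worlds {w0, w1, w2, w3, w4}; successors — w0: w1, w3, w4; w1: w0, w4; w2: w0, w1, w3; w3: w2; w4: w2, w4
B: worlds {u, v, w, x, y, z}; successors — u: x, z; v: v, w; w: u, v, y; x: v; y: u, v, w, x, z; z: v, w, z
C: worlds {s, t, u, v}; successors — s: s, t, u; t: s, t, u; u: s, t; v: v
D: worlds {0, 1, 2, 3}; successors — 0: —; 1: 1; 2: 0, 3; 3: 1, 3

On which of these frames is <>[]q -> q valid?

C

The schema corresponds to symmetry: forall x forall y (Rxy -> Ryx).
A: fails — Rw0w4 but not Rw4w0.
B: fails — Ruz but not Rzu.
C: satisfies the condition.
D: fails — R31 but not R13.
Valid on: C.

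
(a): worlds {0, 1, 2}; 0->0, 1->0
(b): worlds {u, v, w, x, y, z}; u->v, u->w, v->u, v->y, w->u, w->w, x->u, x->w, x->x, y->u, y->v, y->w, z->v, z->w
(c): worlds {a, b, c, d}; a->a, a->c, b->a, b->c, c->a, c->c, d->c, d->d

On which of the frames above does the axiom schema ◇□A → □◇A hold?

(a), (c)

This is the axiom for convergence; its first-order frame correspondent is ∀x ∀y ∀z (Rxy ∧ Rxz → ∃w (Ryw ∧ Rzw)).
(a): holds.
(b): fails — Ryv and Ryu but v and u have no common successor.
(c): holds.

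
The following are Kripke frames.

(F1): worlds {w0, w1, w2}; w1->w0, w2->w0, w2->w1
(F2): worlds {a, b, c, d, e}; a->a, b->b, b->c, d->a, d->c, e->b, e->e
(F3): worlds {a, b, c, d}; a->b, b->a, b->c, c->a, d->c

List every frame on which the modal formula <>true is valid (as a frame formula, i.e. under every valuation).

The schema corresponds to seriality: forall x exists y Rxy.
(F1): fails — world w0 has no successor.
(F2): fails — world c has no successor.
(F3): satisfies the condition.

(F3)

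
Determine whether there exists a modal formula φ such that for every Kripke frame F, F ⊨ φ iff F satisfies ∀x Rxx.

This is a Sahlqvist condition; the T axiom □p → p defines it.
Suppose □p→p is valid. At any x set V(p)={w : Rxw}. Then □p holds at x, so p holds at x, i.e. Rxx.

Definable; □p → p defines it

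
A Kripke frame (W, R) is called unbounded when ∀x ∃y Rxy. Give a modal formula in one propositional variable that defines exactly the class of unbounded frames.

A defining formula is □s → ◇s (the D axiom).
Suppose □s→◇s is valid. At any x set V(s)=W. Then □s at x, so ◇s at x, so x has a successor.

□s → ◇s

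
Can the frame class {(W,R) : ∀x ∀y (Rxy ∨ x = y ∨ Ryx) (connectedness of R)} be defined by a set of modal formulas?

Any modally definable frame class is closed under disjoint unions.
Take 3 disjoint single-world reflexive frames: each is trivially connected, but their disjoint union has 3 worlds with no edge between distinct components, so it is not connected.
So no modal formula (or set of formulas) defines exactly the connected frames.

No — not modally definable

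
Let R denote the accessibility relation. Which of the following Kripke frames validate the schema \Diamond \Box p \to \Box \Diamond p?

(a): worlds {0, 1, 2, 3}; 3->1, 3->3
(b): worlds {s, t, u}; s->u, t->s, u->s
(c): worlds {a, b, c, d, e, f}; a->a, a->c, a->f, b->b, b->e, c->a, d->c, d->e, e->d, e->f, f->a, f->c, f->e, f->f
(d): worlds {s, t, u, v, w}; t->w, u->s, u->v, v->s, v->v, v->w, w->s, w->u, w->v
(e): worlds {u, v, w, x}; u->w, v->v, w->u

The schema corresponds to convergence: \forall x \forall y \forall z (Rxy \wedge Rxz \to \exists w (Ryw \wedge Rzw)).
(a): fails — R33 and R31 but 3 and 1 have no common successor.
(b): condition met.
(c): fails — Rbb and Rbe but b and e have no common successor.
(d): fails — Ruv and Rus but v and s have no common successor.
(e): condition met.

(b), (e)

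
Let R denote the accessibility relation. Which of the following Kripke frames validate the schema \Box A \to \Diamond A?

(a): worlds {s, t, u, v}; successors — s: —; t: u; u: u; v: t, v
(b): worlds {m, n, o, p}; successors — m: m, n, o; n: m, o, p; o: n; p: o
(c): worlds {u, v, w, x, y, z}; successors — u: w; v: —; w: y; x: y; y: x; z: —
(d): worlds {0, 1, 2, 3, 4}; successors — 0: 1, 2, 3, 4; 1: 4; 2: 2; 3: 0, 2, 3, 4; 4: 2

Frame correspondent (Sahlqvist): \forall x \exists y Rxy — i.e. seriality.
(a): fails — world s has no successor.
(b): condition met.
(c): fails — world v has no successor.
(d): condition met.

(b), (d)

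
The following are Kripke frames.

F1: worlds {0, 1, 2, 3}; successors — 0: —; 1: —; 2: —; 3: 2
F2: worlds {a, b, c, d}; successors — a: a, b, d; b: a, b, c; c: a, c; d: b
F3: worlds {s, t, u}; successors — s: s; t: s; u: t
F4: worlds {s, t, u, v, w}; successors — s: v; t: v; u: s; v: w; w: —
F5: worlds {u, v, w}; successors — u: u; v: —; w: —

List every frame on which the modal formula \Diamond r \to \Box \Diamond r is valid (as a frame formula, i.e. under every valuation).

This is the axiom for the Euclidean property; its first-order frame correspondent is \forall x \forall y \forall z (Rxy \wedge Rxz \to Ryz).
F1: fails — R32 and R32 but not R22.
F2: fails — Rab and Rad but not Rbd.
F3: fails — Rut and Rut but not Rtt.
F4: fails — Rsv and Rsv but not Rvv.
F5: ✓.
Valid on: F5.

F5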